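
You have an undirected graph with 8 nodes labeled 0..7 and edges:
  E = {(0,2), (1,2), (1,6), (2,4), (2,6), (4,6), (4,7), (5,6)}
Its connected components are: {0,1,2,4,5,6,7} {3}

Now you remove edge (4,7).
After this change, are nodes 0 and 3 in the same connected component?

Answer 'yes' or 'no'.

Answer: no

Derivation:
Initial components: {0,1,2,4,5,6,7} {3}
Removing edge (4,7): it was a bridge — component count 2 -> 3.
New components: {0,1,2,4,5,6} {3} {7}
Are 0 and 3 in the same component? no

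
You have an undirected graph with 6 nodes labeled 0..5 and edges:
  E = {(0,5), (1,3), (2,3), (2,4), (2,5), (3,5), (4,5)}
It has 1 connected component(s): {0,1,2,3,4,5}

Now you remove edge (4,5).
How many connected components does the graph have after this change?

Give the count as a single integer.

Answer: 1

Derivation:
Initial component count: 1
Remove (4,5): not a bridge. Count unchanged: 1.
  After removal, components: {0,1,2,3,4,5}
New component count: 1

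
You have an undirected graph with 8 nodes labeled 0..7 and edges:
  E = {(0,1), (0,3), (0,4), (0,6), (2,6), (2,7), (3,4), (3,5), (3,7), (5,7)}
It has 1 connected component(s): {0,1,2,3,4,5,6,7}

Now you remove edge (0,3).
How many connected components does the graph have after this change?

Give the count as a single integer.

Initial component count: 1
Remove (0,3): not a bridge. Count unchanged: 1.
  After removal, components: {0,1,2,3,4,5,6,7}
New component count: 1

Answer: 1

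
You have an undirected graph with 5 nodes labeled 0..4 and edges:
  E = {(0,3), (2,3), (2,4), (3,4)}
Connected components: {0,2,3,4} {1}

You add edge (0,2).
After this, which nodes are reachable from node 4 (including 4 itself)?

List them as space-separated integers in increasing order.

Answer: 0 2 3 4

Derivation:
Before: nodes reachable from 4: {0,2,3,4}
Adding (0,2): both endpoints already in same component. Reachability from 4 unchanged.
After: nodes reachable from 4: {0,2,3,4}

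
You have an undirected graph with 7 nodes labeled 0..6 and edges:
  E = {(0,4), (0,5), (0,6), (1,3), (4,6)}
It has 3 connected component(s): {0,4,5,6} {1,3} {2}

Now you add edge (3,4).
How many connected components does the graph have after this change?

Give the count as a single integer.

Initial component count: 3
Add (3,4): merges two components. Count decreases: 3 -> 2.
New component count: 2

Answer: 2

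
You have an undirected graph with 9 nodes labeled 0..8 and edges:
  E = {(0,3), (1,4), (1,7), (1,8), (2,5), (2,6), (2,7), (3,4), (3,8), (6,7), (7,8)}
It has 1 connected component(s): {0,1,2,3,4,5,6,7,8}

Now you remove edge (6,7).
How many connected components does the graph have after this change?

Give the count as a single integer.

Answer: 1

Derivation:
Initial component count: 1
Remove (6,7): not a bridge. Count unchanged: 1.
  After removal, components: {0,1,2,3,4,5,6,7,8}
New component count: 1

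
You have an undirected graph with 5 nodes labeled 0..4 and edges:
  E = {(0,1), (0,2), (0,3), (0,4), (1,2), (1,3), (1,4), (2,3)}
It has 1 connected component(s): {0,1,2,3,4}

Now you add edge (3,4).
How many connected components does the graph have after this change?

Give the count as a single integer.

Initial component count: 1
Add (3,4): endpoints already in same component. Count unchanged: 1.
New component count: 1

Answer: 1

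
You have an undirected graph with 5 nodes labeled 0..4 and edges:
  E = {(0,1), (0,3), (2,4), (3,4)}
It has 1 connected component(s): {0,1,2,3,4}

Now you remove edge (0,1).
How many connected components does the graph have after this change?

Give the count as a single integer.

Answer: 2

Derivation:
Initial component count: 1
Remove (0,1): it was a bridge. Count increases: 1 -> 2.
  After removal, components: {0,2,3,4} {1}
New component count: 2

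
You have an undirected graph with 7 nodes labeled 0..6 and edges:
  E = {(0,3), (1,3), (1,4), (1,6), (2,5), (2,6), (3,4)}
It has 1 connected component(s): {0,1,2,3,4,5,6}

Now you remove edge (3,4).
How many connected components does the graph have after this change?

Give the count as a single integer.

Initial component count: 1
Remove (3,4): not a bridge. Count unchanged: 1.
  After removal, components: {0,1,2,3,4,5,6}
New component count: 1

Answer: 1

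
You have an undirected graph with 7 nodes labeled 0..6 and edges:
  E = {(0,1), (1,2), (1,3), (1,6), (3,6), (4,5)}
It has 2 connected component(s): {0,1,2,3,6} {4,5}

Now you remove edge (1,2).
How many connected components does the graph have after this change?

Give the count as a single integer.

Answer: 3

Derivation:
Initial component count: 2
Remove (1,2): it was a bridge. Count increases: 2 -> 3.
  After removal, components: {0,1,3,6} {2} {4,5}
New component count: 3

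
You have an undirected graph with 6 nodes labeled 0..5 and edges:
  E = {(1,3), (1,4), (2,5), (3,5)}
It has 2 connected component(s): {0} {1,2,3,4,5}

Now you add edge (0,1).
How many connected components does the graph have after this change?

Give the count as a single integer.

Initial component count: 2
Add (0,1): merges two components. Count decreases: 2 -> 1.
New component count: 1

Answer: 1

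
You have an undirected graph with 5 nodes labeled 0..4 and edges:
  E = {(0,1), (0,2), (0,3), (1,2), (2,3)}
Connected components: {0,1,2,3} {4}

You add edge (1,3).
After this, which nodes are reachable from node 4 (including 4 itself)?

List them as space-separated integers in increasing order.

Before: nodes reachable from 4: {4}
Adding (1,3): both endpoints already in same component. Reachability from 4 unchanged.
After: nodes reachable from 4: {4}

Answer: 4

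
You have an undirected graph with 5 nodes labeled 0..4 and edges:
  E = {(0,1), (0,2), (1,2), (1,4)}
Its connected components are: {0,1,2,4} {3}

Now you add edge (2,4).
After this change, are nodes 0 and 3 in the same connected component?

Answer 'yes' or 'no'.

Answer: no

Derivation:
Initial components: {0,1,2,4} {3}
Adding edge (2,4): both already in same component {0,1,2,4}. No change.
New components: {0,1,2,4} {3}
Are 0 and 3 in the same component? no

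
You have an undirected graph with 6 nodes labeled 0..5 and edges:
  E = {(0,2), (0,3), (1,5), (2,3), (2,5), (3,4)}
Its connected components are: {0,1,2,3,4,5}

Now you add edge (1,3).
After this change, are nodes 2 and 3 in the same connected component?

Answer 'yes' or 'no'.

Initial components: {0,1,2,3,4,5}
Adding edge (1,3): both already in same component {0,1,2,3,4,5}. No change.
New components: {0,1,2,3,4,5}
Are 2 and 3 in the same component? yes

Answer: yes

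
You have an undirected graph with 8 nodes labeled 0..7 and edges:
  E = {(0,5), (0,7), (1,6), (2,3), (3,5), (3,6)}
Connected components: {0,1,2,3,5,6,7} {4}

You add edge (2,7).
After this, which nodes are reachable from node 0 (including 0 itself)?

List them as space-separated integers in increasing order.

Before: nodes reachable from 0: {0,1,2,3,5,6,7}
Adding (2,7): both endpoints already in same component. Reachability from 0 unchanged.
After: nodes reachable from 0: {0,1,2,3,5,6,7}

Answer: 0 1 2 3 5 6 7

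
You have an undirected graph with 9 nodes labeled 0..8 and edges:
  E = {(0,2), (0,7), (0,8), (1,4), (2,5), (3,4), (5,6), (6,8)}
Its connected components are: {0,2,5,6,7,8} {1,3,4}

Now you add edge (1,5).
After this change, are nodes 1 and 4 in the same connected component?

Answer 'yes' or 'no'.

Initial components: {0,2,5,6,7,8} {1,3,4}
Adding edge (1,5): merges {1,3,4} and {0,2,5,6,7,8}.
New components: {0,1,2,3,4,5,6,7,8}
Are 1 and 4 in the same component? yes

Answer: yes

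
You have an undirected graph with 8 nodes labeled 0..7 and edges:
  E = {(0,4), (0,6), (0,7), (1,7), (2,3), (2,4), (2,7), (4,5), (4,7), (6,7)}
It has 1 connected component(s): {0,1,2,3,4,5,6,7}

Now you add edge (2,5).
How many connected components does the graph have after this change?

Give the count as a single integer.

Answer: 1

Derivation:
Initial component count: 1
Add (2,5): endpoints already in same component. Count unchanged: 1.
New component count: 1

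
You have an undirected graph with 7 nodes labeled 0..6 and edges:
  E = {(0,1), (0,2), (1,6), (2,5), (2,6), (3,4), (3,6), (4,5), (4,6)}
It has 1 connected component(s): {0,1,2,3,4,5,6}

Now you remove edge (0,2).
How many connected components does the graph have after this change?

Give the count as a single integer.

Answer: 1

Derivation:
Initial component count: 1
Remove (0,2): not a bridge. Count unchanged: 1.
  After removal, components: {0,1,2,3,4,5,6}
New component count: 1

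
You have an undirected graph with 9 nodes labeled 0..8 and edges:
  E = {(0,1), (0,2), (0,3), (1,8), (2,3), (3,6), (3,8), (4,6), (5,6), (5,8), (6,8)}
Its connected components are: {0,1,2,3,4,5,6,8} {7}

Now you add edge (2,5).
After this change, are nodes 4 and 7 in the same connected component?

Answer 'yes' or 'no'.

Answer: no

Derivation:
Initial components: {0,1,2,3,4,5,6,8} {7}
Adding edge (2,5): both already in same component {0,1,2,3,4,5,6,8}. No change.
New components: {0,1,2,3,4,5,6,8} {7}
Are 4 and 7 in the same component? no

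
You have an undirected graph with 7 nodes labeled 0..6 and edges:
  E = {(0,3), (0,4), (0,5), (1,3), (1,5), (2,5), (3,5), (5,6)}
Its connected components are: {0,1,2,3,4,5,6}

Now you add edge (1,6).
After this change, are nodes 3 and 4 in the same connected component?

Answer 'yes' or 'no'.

Answer: yes

Derivation:
Initial components: {0,1,2,3,4,5,6}
Adding edge (1,6): both already in same component {0,1,2,3,4,5,6}. No change.
New components: {0,1,2,3,4,5,6}
Are 3 and 4 in the same component? yes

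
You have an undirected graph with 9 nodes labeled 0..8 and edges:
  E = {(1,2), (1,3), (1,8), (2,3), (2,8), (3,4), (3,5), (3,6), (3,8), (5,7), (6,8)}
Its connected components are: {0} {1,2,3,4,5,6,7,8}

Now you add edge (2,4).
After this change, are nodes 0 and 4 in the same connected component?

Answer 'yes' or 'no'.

Initial components: {0} {1,2,3,4,5,6,7,8}
Adding edge (2,4): both already in same component {1,2,3,4,5,6,7,8}. No change.
New components: {0} {1,2,3,4,5,6,7,8}
Are 0 and 4 in the same component? no

Answer: no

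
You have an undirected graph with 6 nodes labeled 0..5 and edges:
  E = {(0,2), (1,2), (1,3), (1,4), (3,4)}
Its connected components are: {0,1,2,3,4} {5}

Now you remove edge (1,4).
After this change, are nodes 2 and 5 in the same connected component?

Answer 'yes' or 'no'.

Initial components: {0,1,2,3,4} {5}
Removing edge (1,4): not a bridge — component count unchanged at 2.
New components: {0,1,2,3,4} {5}
Are 2 and 5 in the same component? no

Answer: no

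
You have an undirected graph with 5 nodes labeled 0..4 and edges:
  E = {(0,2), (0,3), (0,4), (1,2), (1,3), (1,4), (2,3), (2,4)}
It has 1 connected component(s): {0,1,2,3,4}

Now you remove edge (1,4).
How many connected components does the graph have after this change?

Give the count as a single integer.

Answer: 1

Derivation:
Initial component count: 1
Remove (1,4): not a bridge. Count unchanged: 1.
  After removal, components: {0,1,2,3,4}
New component count: 1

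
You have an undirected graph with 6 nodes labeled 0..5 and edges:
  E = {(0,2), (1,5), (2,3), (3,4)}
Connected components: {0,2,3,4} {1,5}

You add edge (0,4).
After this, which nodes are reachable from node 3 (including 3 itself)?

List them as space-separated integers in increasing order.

Before: nodes reachable from 3: {0,2,3,4}
Adding (0,4): both endpoints already in same component. Reachability from 3 unchanged.
After: nodes reachable from 3: {0,2,3,4}

Answer: 0 2 3 4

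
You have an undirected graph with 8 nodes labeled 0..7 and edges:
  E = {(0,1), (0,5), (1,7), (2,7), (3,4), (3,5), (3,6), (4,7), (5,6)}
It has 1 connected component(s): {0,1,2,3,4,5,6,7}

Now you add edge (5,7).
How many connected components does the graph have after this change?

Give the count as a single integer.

Answer: 1

Derivation:
Initial component count: 1
Add (5,7): endpoints already in same component. Count unchanged: 1.
New component count: 1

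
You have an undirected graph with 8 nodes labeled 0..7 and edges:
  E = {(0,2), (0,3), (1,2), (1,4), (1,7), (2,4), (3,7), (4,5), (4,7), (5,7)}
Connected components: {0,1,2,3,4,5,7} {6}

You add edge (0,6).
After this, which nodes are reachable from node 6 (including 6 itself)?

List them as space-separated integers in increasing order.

Answer: 0 1 2 3 4 5 6 7

Derivation:
Before: nodes reachable from 6: {6}
Adding (0,6): merges 6's component with another. Reachability grows.
After: nodes reachable from 6: {0,1,2,3,4,5,6,7}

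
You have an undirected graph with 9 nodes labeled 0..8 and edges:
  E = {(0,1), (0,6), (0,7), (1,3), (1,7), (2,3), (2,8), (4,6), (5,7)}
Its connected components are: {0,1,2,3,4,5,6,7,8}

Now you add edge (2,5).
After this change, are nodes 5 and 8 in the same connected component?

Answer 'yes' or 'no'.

Initial components: {0,1,2,3,4,5,6,7,8}
Adding edge (2,5): both already in same component {0,1,2,3,4,5,6,7,8}. No change.
New components: {0,1,2,3,4,5,6,7,8}
Are 5 and 8 in the same component? yes

Answer: yes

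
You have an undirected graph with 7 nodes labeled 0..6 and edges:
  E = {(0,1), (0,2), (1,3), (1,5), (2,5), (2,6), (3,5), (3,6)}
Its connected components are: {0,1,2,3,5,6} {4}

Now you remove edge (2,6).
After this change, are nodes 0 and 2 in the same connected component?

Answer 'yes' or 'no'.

Initial components: {0,1,2,3,5,6} {4}
Removing edge (2,6): not a bridge — component count unchanged at 2.
New components: {0,1,2,3,5,6} {4}
Are 0 and 2 in the same component? yes

Answer: yes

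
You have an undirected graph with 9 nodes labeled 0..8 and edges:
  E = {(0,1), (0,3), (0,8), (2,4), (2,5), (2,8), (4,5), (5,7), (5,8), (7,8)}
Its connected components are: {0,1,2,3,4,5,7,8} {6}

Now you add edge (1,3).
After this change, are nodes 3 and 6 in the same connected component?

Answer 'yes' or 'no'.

Initial components: {0,1,2,3,4,5,7,8} {6}
Adding edge (1,3): both already in same component {0,1,2,3,4,5,7,8}. No change.
New components: {0,1,2,3,4,5,7,8} {6}
Are 3 and 6 in the same component? no

Answer: no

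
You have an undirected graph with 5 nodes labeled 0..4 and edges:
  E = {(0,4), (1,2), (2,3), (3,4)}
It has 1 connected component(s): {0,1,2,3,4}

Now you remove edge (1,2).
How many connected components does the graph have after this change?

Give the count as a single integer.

Initial component count: 1
Remove (1,2): it was a bridge. Count increases: 1 -> 2.
  After removal, components: {0,2,3,4} {1}
New component count: 2

Answer: 2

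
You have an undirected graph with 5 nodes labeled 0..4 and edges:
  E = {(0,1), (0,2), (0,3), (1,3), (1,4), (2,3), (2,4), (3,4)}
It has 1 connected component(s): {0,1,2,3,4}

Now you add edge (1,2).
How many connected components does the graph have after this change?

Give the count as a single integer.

Answer: 1

Derivation:
Initial component count: 1
Add (1,2): endpoints already in same component. Count unchanged: 1.
New component count: 1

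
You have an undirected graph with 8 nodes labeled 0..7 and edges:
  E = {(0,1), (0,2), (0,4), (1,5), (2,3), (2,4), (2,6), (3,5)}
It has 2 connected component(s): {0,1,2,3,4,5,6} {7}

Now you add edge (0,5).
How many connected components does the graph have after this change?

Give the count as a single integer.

Answer: 2

Derivation:
Initial component count: 2
Add (0,5): endpoints already in same component. Count unchanged: 2.
New component count: 2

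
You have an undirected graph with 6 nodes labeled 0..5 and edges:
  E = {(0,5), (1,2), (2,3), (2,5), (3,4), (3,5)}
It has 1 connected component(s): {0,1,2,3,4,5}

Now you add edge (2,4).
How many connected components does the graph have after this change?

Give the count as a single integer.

Answer: 1

Derivation:
Initial component count: 1
Add (2,4): endpoints already in same component. Count unchanged: 1.
New component count: 1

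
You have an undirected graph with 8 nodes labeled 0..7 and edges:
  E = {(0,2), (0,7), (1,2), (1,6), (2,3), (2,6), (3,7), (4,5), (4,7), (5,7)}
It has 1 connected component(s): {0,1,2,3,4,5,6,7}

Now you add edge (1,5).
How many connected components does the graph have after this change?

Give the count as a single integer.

Answer: 1

Derivation:
Initial component count: 1
Add (1,5): endpoints already in same component. Count unchanged: 1.
New component count: 1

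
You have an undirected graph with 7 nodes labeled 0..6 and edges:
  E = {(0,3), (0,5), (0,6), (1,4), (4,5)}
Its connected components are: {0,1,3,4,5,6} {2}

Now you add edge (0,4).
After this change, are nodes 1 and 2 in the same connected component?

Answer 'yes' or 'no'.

Initial components: {0,1,3,4,5,6} {2}
Adding edge (0,4): both already in same component {0,1,3,4,5,6}. No change.
New components: {0,1,3,4,5,6} {2}
Are 1 and 2 in the same component? no

Answer: no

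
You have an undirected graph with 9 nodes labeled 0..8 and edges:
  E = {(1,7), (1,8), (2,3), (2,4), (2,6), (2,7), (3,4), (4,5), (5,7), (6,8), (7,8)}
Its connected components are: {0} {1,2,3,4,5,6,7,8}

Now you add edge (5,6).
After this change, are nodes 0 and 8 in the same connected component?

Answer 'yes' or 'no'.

Answer: no

Derivation:
Initial components: {0} {1,2,3,4,5,6,7,8}
Adding edge (5,6): both already in same component {1,2,3,4,5,6,7,8}. No change.
New components: {0} {1,2,3,4,5,6,7,8}
Are 0 and 8 in the same component? no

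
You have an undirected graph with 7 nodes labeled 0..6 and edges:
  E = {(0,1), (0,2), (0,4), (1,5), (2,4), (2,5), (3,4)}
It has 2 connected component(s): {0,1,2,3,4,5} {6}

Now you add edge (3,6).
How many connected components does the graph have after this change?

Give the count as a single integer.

Initial component count: 2
Add (3,6): merges two components. Count decreases: 2 -> 1.
New component count: 1

Answer: 1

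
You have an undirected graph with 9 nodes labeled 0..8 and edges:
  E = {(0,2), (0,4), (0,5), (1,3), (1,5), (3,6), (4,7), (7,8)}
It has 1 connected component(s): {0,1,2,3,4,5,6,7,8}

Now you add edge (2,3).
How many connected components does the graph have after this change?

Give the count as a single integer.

Initial component count: 1
Add (2,3): endpoints already in same component. Count unchanged: 1.
New component count: 1

Answer: 1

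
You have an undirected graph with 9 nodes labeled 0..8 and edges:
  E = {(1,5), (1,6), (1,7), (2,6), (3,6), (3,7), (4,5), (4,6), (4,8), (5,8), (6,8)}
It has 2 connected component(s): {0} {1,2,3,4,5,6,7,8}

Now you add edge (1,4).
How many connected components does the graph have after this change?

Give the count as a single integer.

Answer: 2

Derivation:
Initial component count: 2
Add (1,4): endpoints already in same component. Count unchanged: 2.
New component count: 2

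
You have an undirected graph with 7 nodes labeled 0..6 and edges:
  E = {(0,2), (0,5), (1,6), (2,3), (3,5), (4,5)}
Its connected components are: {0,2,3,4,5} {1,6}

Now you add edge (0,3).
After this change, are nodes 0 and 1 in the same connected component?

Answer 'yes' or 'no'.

Answer: no

Derivation:
Initial components: {0,2,3,4,5} {1,6}
Adding edge (0,3): both already in same component {0,2,3,4,5}. No change.
New components: {0,2,3,4,5} {1,6}
Are 0 and 1 in the same component? no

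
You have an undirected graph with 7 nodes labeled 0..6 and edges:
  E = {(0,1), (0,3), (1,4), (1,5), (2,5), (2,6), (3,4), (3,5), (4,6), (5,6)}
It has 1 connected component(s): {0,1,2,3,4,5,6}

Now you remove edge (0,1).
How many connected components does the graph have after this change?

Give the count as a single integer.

Initial component count: 1
Remove (0,1): not a bridge. Count unchanged: 1.
  After removal, components: {0,1,2,3,4,5,6}
New component count: 1

Answer: 1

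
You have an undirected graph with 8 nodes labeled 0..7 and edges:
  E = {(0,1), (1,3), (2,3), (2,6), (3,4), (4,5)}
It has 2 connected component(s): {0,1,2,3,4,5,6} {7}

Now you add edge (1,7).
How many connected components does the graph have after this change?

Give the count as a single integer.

Answer: 1

Derivation:
Initial component count: 2
Add (1,7): merges two components. Count decreases: 2 -> 1.
New component count: 1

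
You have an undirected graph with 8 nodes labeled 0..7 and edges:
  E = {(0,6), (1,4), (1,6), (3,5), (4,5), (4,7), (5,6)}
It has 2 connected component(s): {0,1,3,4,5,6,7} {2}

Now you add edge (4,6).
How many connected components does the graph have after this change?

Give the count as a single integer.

Initial component count: 2
Add (4,6): endpoints already in same component. Count unchanged: 2.
New component count: 2

Answer: 2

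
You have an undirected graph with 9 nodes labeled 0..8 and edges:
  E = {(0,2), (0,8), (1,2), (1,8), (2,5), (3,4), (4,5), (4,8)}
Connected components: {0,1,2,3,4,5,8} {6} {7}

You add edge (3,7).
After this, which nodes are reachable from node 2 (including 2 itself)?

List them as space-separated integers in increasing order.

Answer: 0 1 2 3 4 5 7 8

Derivation:
Before: nodes reachable from 2: {0,1,2,3,4,5,8}
Adding (3,7): merges 2's component with another. Reachability grows.
After: nodes reachable from 2: {0,1,2,3,4,5,7,8}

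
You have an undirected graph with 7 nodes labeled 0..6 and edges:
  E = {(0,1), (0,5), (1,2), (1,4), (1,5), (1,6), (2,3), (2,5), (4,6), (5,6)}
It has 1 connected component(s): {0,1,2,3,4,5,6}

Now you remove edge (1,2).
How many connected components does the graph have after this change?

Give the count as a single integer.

Answer: 1

Derivation:
Initial component count: 1
Remove (1,2): not a bridge. Count unchanged: 1.
  After removal, components: {0,1,2,3,4,5,6}
New component count: 1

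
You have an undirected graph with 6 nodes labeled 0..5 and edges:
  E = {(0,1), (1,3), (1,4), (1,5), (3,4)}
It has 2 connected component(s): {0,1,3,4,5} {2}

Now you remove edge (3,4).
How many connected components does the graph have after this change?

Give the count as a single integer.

Initial component count: 2
Remove (3,4): not a bridge. Count unchanged: 2.
  After removal, components: {0,1,3,4,5} {2}
New component count: 2

Answer: 2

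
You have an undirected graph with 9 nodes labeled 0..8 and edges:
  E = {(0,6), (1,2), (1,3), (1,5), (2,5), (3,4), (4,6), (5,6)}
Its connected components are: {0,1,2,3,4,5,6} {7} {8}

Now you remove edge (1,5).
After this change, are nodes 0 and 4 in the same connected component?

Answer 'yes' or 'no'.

Initial components: {0,1,2,3,4,5,6} {7} {8}
Removing edge (1,5): not a bridge — component count unchanged at 3.
New components: {0,1,2,3,4,5,6} {7} {8}
Are 0 and 4 in the same component? yes

Answer: yes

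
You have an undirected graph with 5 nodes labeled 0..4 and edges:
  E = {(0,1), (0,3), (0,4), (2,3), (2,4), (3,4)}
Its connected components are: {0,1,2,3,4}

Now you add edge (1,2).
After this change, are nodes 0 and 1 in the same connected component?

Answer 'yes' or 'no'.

Initial components: {0,1,2,3,4}
Adding edge (1,2): both already in same component {0,1,2,3,4}. No change.
New components: {0,1,2,3,4}
Are 0 and 1 in the same component? yes

Answer: yes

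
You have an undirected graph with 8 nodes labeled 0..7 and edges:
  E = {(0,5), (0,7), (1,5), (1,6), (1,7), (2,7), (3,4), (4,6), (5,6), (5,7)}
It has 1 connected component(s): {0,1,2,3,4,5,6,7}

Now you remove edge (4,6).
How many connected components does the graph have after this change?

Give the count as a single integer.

Initial component count: 1
Remove (4,6): it was a bridge. Count increases: 1 -> 2.
  After removal, components: {0,1,2,5,6,7} {3,4}
New component count: 2

Answer: 2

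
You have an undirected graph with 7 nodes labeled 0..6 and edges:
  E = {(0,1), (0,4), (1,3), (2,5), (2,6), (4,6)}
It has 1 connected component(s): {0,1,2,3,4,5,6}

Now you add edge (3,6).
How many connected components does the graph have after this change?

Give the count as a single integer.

Answer: 1

Derivation:
Initial component count: 1
Add (3,6): endpoints already in same component. Count unchanged: 1.
New component count: 1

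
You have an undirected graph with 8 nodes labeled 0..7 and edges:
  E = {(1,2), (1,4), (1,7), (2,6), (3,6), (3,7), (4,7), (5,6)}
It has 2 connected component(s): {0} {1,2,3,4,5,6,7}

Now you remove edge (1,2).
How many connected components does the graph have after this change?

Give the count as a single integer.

Answer: 2

Derivation:
Initial component count: 2
Remove (1,2): not a bridge. Count unchanged: 2.
  After removal, components: {0} {1,2,3,4,5,6,7}
New component count: 2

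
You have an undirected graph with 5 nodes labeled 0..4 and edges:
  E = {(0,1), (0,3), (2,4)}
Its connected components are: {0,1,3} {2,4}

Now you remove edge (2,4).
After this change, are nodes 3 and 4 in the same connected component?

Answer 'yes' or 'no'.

Answer: no

Derivation:
Initial components: {0,1,3} {2,4}
Removing edge (2,4): it was a bridge — component count 2 -> 3.
New components: {0,1,3} {2} {4}
Are 3 and 4 in the same component? no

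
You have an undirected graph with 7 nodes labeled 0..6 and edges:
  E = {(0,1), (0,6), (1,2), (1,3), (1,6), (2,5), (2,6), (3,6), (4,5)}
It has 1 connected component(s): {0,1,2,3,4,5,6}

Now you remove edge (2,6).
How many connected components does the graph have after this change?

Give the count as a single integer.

Initial component count: 1
Remove (2,6): not a bridge. Count unchanged: 1.
  After removal, components: {0,1,2,3,4,5,6}
New component count: 1

Answer: 1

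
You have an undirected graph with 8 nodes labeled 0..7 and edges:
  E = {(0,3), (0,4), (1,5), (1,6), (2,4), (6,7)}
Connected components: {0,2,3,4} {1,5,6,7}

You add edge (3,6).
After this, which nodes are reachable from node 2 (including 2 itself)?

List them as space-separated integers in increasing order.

Answer: 0 1 2 3 4 5 6 7

Derivation:
Before: nodes reachable from 2: {0,2,3,4}
Adding (3,6): merges 2's component with another. Reachability grows.
After: nodes reachable from 2: {0,1,2,3,4,5,6,7}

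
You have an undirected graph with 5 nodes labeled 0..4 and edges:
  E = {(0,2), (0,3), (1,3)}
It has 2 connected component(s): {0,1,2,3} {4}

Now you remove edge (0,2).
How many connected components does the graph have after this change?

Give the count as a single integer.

Answer: 3

Derivation:
Initial component count: 2
Remove (0,2): it was a bridge. Count increases: 2 -> 3.
  After removal, components: {0,1,3} {2} {4}
New component count: 3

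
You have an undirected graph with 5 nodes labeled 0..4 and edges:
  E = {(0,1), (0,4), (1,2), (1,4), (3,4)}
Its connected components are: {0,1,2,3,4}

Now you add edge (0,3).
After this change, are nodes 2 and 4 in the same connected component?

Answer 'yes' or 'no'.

Answer: yes

Derivation:
Initial components: {0,1,2,3,4}
Adding edge (0,3): both already in same component {0,1,2,3,4}. No change.
New components: {0,1,2,3,4}
Are 2 and 4 in the same component? yes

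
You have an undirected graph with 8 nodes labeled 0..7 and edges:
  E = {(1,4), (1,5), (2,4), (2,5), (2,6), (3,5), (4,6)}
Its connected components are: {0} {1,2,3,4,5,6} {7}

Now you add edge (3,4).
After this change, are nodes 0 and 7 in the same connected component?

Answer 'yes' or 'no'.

Answer: no

Derivation:
Initial components: {0} {1,2,3,4,5,6} {7}
Adding edge (3,4): both already in same component {1,2,3,4,5,6}. No change.
New components: {0} {1,2,3,4,5,6} {7}
Are 0 and 7 in the same component? no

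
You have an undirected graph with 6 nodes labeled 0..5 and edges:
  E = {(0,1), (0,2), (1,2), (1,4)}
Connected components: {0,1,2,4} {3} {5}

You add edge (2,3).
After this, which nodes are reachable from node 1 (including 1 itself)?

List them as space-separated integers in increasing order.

Before: nodes reachable from 1: {0,1,2,4}
Adding (2,3): merges 1's component with another. Reachability grows.
After: nodes reachable from 1: {0,1,2,3,4}

Answer: 0 1 2 3 4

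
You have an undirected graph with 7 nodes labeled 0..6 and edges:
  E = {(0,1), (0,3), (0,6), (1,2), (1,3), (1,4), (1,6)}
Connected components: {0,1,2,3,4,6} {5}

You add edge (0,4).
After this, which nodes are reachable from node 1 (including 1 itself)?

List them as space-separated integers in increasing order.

Answer: 0 1 2 3 4 6

Derivation:
Before: nodes reachable from 1: {0,1,2,3,4,6}
Adding (0,4): both endpoints already in same component. Reachability from 1 unchanged.
After: nodes reachable from 1: {0,1,2,3,4,6}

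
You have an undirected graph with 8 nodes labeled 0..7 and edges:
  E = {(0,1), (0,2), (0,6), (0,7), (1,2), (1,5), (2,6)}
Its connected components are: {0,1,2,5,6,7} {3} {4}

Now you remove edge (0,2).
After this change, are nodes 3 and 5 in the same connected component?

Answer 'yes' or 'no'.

Initial components: {0,1,2,5,6,7} {3} {4}
Removing edge (0,2): not a bridge — component count unchanged at 3.
New components: {0,1,2,5,6,7} {3} {4}
Are 3 and 5 in the same component? no

Answer: no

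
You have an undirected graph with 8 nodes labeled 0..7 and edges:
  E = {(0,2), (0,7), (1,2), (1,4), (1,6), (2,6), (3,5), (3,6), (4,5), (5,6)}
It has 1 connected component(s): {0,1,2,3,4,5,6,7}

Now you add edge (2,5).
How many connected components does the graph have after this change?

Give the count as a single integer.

Initial component count: 1
Add (2,5): endpoints already in same component. Count unchanged: 1.
New component count: 1

Answer: 1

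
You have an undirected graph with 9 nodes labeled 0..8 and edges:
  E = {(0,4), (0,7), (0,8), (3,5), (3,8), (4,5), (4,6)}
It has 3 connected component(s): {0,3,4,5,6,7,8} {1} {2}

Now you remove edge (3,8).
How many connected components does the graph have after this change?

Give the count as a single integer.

Answer: 3

Derivation:
Initial component count: 3
Remove (3,8): not a bridge. Count unchanged: 3.
  After removal, components: {0,3,4,5,6,7,8} {1} {2}
New component count: 3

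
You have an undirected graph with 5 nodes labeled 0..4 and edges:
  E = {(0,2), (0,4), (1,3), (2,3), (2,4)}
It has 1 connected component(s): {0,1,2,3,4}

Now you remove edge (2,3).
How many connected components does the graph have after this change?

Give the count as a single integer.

Initial component count: 1
Remove (2,3): it was a bridge. Count increases: 1 -> 2.
  After removal, components: {0,2,4} {1,3}
New component count: 2

Answer: 2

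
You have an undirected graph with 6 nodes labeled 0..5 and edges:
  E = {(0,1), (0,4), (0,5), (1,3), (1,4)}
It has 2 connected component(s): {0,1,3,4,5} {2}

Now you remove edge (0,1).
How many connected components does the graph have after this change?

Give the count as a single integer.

Answer: 2

Derivation:
Initial component count: 2
Remove (0,1): not a bridge. Count unchanged: 2.
  After removal, components: {0,1,3,4,5} {2}
New component count: 2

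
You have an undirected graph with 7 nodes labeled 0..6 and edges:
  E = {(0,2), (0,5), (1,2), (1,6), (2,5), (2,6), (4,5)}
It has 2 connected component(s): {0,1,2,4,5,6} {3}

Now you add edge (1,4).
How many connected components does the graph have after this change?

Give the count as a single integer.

Answer: 2

Derivation:
Initial component count: 2
Add (1,4): endpoints already in same component. Count unchanged: 2.
New component count: 2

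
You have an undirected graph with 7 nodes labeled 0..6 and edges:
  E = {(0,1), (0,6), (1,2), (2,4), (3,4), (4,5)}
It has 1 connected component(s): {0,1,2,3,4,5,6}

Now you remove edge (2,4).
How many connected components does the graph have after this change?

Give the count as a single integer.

Answer: 2

Derivation:
Initial component count: 1
Remove (2,4): it was a bridge. Count increases: 1 -> 2.
  After removal, components: {0,1,2,6} {3,4,5}
New component count: 2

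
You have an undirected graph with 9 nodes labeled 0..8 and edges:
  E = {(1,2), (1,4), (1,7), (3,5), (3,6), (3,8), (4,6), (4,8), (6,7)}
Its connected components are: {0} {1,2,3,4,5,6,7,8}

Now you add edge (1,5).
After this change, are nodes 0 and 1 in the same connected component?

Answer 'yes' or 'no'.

Answer: no

Derivation:
Initial components: {0} {1,2,3,4,5,6,7,8}
Adding edge (1,5): both already in same component {1,2,3,4,5,6,7,8}. No change.
New components: {0} {1,2,3,4,5,6,7,8}
Are 0 and 1 in the same component? no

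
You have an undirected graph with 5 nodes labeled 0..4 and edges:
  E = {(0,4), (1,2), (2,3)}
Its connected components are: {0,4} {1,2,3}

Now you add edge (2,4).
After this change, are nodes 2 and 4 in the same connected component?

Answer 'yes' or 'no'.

Initial components: {0,4} {1,2,3}
Adding edge (2,4): merges {1,2,3} and {0,4}.
New components: {0,1,2,3,4}
Are 2 and 4 in the same component? yes

Answer: yes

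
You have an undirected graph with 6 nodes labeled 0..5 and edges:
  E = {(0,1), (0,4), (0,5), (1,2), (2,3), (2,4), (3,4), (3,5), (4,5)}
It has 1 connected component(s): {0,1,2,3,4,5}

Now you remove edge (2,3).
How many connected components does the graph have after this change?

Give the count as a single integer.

Initial component count: 1
Remove (2,3): not a bridge. Count unchanged: 1.
  After removal, components: {0,1,2,3,4,5}
New component count: 1

Answer: 1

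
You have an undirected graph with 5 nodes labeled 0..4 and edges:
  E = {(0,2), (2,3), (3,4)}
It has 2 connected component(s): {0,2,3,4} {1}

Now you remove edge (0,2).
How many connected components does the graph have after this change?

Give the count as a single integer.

Initial component count: 2
Remove (0,2): it was a bridge. Count increases: 2 -> 3.
  After removal, components: {0} {1} {2,3,4}
New component count: 3

Answer: 3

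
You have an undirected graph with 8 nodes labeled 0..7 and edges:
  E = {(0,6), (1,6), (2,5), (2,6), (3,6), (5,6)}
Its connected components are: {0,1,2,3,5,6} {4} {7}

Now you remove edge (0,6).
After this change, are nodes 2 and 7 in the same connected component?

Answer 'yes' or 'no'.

Initial components: {0,1,2,3,5,6} {4} {7}
Removing edge (0,6): it was a bridge — component count 3 -> 4.
New components: {0} {1,2,3,5,6} {4} {7}
Are 2 and 7 in the same component? no

Answer: no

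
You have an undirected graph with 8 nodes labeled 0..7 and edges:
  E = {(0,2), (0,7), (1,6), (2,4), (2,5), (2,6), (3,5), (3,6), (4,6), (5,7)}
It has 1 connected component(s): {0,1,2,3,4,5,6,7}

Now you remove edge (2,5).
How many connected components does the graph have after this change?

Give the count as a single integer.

Initial component count: 1
Remove (2,5): not a bridge. Count unchanged: 1.
  After removal, components: {0,1,2,3,4,5,6,7}
New component count: 1

Answer: 1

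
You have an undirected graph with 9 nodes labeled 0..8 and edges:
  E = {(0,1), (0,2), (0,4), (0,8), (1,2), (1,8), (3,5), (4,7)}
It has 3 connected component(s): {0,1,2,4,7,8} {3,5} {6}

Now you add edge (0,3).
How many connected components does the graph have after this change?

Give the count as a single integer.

Answer: 2

Derivation:
Initial component count: 3
Add (0,3): merges two components. Count decreases: 3 -> 2.
New component count: 2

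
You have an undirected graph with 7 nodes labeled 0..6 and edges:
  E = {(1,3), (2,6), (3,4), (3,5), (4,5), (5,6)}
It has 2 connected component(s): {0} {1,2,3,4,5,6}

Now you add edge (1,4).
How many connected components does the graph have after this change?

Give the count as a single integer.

Answer: 2

Derivation:
Initial component count: 2
Add (1,4): endpoints already in same component. Count unchanged: 2.
New component count: 2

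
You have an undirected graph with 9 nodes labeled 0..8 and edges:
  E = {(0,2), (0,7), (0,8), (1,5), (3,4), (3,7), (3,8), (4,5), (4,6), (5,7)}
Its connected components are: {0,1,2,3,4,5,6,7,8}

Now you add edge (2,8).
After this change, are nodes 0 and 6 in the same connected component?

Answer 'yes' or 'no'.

Answer: yes

Derivation:
Initial components: {0,1,2,3,4,5,6,7,8}
Adding edge (2,8): both already in same component {0,1,2,3,4,5,6,7,8}. No change.
New components: {0,1,2,3,4,5,6,7,8}
Are 0 and 6 in the same component? yes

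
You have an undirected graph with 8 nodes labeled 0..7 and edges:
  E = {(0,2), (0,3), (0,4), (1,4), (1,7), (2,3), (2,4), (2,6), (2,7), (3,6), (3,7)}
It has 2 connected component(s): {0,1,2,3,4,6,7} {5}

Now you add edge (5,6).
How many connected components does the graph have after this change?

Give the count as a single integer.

Answer: 1

Derivation:
Initial component count: 2
Add (5,6): merges two components. Count decreases: 2 -> 1.
New component count: 1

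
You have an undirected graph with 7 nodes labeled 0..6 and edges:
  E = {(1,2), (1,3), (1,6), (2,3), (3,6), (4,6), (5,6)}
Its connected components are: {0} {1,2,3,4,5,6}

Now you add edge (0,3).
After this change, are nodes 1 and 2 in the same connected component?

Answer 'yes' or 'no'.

Initial components: {0} {1,2,3,4,5,6}
Adding edge (0,3): merges {0} and {1,2,3,4,5,6}.
New components: {0,1,2,3,4,5,6}
Are 1 and 2 in the same component? yes

Answer: yes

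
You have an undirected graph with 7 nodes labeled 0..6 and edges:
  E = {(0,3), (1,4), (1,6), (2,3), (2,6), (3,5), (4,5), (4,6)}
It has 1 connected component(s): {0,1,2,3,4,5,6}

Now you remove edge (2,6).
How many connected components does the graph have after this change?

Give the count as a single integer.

Answer: 1

Derivation:
Initial component count: 1
Remove (2,6): not a bridge. Count unchanged: 1.
  After removal, components: {0,1,2,3,4,5,6}
New component count: 1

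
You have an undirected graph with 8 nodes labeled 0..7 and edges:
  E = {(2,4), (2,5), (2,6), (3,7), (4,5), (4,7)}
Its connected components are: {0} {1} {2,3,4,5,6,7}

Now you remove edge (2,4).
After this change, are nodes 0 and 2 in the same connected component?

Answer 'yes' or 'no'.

Answer: no

Derivation:
Initial components: {0} {1} {2,3,4,5,6,7}
Removing edge (2,4): not a bridge — component count unchanged at 3.
New components: {0} {1} {2,3,4,5,6,7}
Are 0 and 2 in the same component? no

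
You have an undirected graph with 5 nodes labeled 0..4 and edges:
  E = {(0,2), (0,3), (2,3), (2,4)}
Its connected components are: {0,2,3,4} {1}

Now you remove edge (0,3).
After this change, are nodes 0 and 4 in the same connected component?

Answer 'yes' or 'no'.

Answer: yes

Derivation:
Initial components: {0,2,3,4} {1}
Removing edge (0,3): not a bridge — component count unchanged at 2.
New components: {0,2,3,4} {1}
Are 0 and 4 in the same component? yes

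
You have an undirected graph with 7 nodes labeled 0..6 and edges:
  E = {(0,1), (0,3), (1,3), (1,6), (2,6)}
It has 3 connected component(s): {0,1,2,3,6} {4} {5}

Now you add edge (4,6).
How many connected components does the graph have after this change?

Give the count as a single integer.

Answer: 2

Derivation:
Initial component count: 3
Add (4,6): merges two components. Count decreases: 3 -> 2.
New component count: 2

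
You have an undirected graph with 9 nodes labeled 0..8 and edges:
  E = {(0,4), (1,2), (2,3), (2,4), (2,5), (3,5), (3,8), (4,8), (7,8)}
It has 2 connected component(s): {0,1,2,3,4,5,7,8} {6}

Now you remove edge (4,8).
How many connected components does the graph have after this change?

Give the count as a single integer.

Initial component count: 2
Remove (4,8): not a bridge. Count unchanged: 2.
  After removal, components: {0,1,2,3,4,5,7,8} {6}
New component count: 2

Answer: 2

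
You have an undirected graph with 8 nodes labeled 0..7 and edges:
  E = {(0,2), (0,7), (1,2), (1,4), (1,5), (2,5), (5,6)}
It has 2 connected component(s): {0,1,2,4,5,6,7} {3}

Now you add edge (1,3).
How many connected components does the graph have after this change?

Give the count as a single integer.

Answer: 1

Derivation:
Initial component count: 2
Add (1,3): merges two components. Count decreases: 2 -> 1.
New component count: 1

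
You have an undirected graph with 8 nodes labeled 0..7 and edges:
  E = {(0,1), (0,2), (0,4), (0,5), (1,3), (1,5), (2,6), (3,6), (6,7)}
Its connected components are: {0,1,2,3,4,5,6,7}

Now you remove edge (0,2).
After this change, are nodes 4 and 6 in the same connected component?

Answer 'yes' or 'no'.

Answer: yes

Derivation:
Initial components: {0,1,2,3,4,5,6,7}
Removing edge (0,2): not a bridge — component count unchanged at 1.
New components: {0,1,2,3,4,5,6,7}
Are 4 and 6 in the same component? yes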